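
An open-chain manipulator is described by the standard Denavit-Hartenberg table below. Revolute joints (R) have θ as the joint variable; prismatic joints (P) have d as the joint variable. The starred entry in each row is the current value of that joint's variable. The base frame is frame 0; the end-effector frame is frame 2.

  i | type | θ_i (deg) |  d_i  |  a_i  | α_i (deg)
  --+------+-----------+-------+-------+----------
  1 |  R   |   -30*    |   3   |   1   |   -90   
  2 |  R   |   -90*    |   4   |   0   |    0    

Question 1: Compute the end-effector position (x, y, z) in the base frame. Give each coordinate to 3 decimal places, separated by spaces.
after link 1: o_1 = (0.8660, -0.5000, 3.0000)
after link 2: o_2 = (2.8660, 2.9641, 3.0000)

2.866 2.964 3.000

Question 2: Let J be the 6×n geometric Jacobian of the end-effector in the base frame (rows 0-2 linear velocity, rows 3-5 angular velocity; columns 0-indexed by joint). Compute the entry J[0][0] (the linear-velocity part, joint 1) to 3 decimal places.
axis z_0 = ẑ; lever o_n−o_0 = (2.8660,2.9641,3.0000)
cross product → J_v[:, 0] = (-2.9641,2.8660,0.0000)
J_ω[:, 0] = z_0
entry J[0][0] = -2.9641

-2.964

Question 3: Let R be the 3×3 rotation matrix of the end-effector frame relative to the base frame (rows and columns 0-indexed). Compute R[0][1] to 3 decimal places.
End-effector y-axis (col 1 of R) = (0.8660,-0.5000,-0.0000)
R[0][1] = 0.8660

0.866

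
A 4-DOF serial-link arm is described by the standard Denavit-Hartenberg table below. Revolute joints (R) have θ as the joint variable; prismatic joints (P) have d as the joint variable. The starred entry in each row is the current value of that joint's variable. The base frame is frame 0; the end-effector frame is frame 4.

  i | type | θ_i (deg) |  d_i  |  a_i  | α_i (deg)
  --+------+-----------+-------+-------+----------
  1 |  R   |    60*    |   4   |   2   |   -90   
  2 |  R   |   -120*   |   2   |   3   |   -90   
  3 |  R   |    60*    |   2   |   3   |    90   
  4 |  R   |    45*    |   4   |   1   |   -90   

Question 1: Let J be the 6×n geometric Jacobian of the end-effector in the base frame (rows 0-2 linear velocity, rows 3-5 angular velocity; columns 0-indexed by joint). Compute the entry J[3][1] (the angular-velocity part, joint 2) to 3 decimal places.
axis z_1 = (-0.8660,0.5000,0.0000); lever o_n−o_1 = (-1.5910,-1.1765,8.5569)
cross product → J_v[:, 1] = (4.2784,7.4105,1.8144)
J_ω[:, 1] = z_1
entry J[3][1] = -0.8660

-0.866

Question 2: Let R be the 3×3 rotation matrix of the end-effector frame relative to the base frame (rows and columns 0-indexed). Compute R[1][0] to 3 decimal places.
0.071

End-effector x-axis (col 0 of R) = (0.7481,0.0711,0.6597)
R[1][0] = 0.0711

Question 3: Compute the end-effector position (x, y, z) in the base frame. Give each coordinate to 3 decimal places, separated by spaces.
-0.591 0.556 12.557

after link 1: o_1 = (1.0000, 1.7321, 4.0000)
after link 2: o_2 = (-1.4821, 1.4330, 6.5981)
after link 3: o_3 = (1.2590, 0.9845, 8.8971)
after link 4: o_4 = (-0.5910, 0.5555, 12.5569)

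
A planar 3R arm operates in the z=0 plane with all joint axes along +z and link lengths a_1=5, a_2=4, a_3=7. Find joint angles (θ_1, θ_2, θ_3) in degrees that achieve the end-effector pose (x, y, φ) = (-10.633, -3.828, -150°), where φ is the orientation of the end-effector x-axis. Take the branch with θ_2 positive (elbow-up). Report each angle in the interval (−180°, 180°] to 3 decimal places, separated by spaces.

134.998 120.000 -44.998

wrist centre = target − a_3·(cos φ, sin φ) = (-4.5708, -0.3280)
cos θ_2 = (21.0000−5²−4²)/(2·5·4) = -0.5000; θ_2 = 120.0000° (elbow-up)
β = atan2(-0.3280,-4.5708) = -175.8955°; ψ = atan2(3.4641,3.0000) = 49.1066°
θ_1 = β − ψ = -225.0021°
θ_3 = φ − θ_1 − θ_2 = -44.9979° (wrapped to (-180°,180°])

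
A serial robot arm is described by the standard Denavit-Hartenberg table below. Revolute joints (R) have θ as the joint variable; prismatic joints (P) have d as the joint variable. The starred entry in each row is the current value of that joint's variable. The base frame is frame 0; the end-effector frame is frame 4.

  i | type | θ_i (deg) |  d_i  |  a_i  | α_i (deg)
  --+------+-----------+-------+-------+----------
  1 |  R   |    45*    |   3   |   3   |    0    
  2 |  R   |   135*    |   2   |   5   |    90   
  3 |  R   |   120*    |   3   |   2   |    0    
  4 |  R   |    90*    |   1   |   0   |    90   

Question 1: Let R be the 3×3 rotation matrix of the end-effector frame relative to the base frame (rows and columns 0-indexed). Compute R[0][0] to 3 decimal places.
End-effector x-axis (col 0 of R) = (0.8660,-0.0000,-0.5000)
R[0][0] = 0.8660

0.866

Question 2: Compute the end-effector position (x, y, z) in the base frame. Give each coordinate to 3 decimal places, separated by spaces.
after link 1: o_1 = (2.1213, 2.1213, 3.0000)
after link 2: o_2 = (-2.8787, 2.1213, 5.0000)
after link 3: o_3 = (-1.8787, 5.1213, 6.7321)
after link 4: o_4 = (-1.8787, 6.1213, 6.7321)

-1.879 6.121 6.732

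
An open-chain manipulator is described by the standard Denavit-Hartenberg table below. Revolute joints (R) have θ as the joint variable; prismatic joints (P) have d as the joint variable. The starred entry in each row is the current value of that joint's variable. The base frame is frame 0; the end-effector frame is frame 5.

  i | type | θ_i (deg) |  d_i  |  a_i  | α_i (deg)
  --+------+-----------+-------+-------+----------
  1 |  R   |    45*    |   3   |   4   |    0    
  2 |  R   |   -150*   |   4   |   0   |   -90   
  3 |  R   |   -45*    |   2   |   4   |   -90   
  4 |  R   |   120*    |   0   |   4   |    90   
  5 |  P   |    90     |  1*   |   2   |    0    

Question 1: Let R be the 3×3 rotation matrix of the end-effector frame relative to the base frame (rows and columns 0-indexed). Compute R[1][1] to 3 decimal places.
End-effector y-axis (col 1 of R) = (0.7450,-0.5657,0.3536)
R[1][1] = -0.5657

-0.566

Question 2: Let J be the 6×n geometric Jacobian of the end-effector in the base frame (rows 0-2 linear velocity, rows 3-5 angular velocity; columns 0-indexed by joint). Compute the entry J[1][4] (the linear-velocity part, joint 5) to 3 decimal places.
-0.462

prismatic axis z_4 = (-0.6415,-0.4621,0.6124)
J_v[:, 4] = z_4; J_ω[:, 4] = (0,0,0)
entry J[1][4] = -0.4621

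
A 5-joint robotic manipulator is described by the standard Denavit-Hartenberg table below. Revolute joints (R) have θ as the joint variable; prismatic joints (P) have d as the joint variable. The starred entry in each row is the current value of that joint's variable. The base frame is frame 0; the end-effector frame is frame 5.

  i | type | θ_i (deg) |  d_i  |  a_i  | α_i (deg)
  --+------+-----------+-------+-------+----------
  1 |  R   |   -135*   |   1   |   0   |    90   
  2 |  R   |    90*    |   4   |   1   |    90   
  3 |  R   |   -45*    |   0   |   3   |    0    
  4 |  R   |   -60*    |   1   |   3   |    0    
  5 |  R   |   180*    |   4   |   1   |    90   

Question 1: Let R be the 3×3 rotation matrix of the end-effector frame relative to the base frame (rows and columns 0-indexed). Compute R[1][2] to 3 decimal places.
End-effector z-axis (col 2 of R) = (0.1830,-0.1830,0.9659)
R[1][2] = -0.1830

-0.183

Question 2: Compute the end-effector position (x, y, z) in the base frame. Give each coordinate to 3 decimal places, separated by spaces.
after link 1: o_1 = (0.0000, 0.0000, 1.0000)
after link 2: o_2 = (-2.8284, 2.8284, 2.0000)
after link 3: o_3 = (-1.3284, 1.3284, 4.1213)
after link 4: o_4 = (0.0135, -1.4277, 3.3449)
after link 5: o_5 = (-3.4979, -3.5731, 3.6037)

-3.498 -3.573 3.604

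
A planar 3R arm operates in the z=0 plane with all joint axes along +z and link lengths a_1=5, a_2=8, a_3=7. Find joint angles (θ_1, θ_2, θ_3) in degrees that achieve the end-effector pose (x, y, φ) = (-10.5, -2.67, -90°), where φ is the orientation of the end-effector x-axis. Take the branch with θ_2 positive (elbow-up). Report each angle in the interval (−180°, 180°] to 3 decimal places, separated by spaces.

wrist centre = target − a_3·(cos φ, sin φ) = (-10.5000, 4.3300)
cos θ_2 = (128.9989−5²−8²)/(2·5·8) = 0.5000; θ_2 = 60.0009° (elbow-up)
β = atan2(4.3300,-10.5000) = 157.5897°; ψ = atan2(6.9283,8.9999) = 37.5897°
θ_1 = β − ψ = 120.0000°
θ_3 = φ − θ_1 − θ_2 = 89.9991° (wrapped to (-180°,180°])

120.000 60.001 89.999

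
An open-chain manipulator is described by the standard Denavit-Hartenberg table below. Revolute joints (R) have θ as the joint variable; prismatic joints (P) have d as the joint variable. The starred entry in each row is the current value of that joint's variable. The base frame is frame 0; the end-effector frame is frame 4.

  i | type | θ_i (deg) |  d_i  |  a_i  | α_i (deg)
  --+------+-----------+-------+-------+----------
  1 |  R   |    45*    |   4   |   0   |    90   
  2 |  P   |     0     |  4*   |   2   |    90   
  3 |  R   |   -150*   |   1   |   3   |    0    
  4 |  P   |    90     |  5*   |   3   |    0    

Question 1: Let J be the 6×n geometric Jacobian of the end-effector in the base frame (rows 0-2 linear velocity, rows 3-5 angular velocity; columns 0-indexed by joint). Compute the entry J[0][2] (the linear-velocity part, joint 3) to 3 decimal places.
axis z_2 = (0.0000,-0.0000,-1.0000); lever o_n−o_2 = (-3.6742,2.1213,-6.0000)
cross product → J_v[:, 2] = (2.1213,3.6742,-0.0000)
J_ω[:, 2] = z_2
entry J[0][2] = 2.1213

2.121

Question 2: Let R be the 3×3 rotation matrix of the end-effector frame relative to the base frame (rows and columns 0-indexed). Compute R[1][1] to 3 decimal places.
End-effector y-axis (col 1 of R) = (0.9659,0.2588,0.0000)
R[1][1] = 0.2588

0.259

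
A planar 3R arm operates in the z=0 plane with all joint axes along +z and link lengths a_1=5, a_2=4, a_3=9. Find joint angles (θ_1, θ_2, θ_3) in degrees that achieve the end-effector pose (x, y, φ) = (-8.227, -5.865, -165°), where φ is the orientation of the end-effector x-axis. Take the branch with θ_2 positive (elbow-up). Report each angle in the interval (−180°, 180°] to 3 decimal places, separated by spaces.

wrist centre = target − a_3·(cos φ, sin φ) = (0.4663, -3.5356)
cos θ_2 = (12.7181−5²−4²)/(2·5·4) = -0.7070; θ_2 = 134.9951° (elbow-up)
β = atan2(-3.5356,0.4663) = -82.4863°; ψ = atan2(2.8287,2.1718) = 52.4834°
θ_1 = β − ψ = -134.9698°
θ_3 = φ − θ_1 − θ_2 = -165.0254° (wrapped to (-180°,180°])

-134.970 134.995 -165.025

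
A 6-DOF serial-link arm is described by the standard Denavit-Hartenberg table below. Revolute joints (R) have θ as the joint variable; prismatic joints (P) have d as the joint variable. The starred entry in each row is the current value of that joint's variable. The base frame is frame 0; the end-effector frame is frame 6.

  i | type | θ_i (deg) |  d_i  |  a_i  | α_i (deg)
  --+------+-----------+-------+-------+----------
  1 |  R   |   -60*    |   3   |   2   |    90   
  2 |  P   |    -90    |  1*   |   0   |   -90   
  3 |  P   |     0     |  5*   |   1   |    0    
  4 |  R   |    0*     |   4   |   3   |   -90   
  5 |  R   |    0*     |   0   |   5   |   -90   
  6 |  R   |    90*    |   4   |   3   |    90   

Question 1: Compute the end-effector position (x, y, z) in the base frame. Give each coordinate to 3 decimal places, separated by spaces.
after link 1: o_1 = (1.0000, -1.7321, 3.0000)
after link 2: o_2 = (0.1340, -2.2321, 3.0000)
after link 3: o_3 = (2.6340, -6.5622, 2.0000)
after link 4: o_4 = (4.6340, -10.0263, -1.0000)
after link 5: o_5 = (4.6340, -10.0263, -6.0000)
after link 6: o_6 = (0.0359, -8.0622, -6.0000)

0.036 -8.062 -6.000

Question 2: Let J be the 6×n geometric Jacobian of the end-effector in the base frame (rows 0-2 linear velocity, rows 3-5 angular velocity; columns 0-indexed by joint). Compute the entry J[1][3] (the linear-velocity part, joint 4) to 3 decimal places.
axis z_3 = (0.5000,-0.8660,0.0000); lever o_n−o_3 = (-2.5981,-1.5000,-8.0000)
cross product → J_v[:, 3] = (6.9282,4.0000,-3.0000)
J_ω[:, 3] = z_3
entry J[1][3] = 4.0000

4.000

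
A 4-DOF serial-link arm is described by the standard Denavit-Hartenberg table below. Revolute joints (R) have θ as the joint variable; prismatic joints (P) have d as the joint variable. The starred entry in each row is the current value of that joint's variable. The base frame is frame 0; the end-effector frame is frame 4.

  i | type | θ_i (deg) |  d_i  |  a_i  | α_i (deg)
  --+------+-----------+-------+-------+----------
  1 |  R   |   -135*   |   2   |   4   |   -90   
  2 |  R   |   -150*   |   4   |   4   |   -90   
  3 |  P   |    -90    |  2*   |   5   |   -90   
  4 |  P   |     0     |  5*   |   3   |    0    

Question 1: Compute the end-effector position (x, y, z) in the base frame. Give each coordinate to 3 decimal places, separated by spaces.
after link 1: o_1 = (-2.8284, -2.8284, 2.0000)
after link 2: o_2 = (2.4495, -3.2074, 4.0000)
after link 3: o_3 = (5.2779, -7.4500, 5.7321)
after link 4: o_4 = (10.4611, -6.5095, 8.2321)

10.461 -6.509 8.232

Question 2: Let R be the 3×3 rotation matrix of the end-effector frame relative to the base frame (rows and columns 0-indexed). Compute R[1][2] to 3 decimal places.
End-effector z-axis (col 2 of R) = (0.6124,0.6124,0.5000)
R[1][2] = 0.6124

0.612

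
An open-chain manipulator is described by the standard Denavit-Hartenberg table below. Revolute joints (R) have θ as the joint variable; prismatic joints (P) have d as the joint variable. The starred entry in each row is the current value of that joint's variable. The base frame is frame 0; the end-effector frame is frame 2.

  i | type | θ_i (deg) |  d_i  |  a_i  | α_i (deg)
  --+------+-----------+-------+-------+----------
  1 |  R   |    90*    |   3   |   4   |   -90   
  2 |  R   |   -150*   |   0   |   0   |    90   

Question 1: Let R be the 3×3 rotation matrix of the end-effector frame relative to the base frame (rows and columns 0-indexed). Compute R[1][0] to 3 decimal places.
End-effector x-axis (col 0 of R) = (-0.0000,-0.8660,0.5000)
R[1][0] = -0.8660

-0.866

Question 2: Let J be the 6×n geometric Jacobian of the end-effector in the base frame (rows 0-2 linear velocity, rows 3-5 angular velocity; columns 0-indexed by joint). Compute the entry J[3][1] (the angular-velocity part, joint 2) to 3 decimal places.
-1.000

axis z_1 = (-1.0000,0.0000,0.0000); lever o_n−o_1 = (0.0000,0.0000,0.0000)
cross product → J_v[:, 1] = (0.0000,0.0000,-0.0000)
J_ω[:, 1] = z_1
entry J[3][1] = -1.0000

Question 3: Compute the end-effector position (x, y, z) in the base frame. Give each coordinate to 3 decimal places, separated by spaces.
0.000 4.000 3.000

after link 1: o_1 = (0.0000, 4.0000, 3.0000)
after link 2: o_2 = (0.0000, 4.0000, 3.0000)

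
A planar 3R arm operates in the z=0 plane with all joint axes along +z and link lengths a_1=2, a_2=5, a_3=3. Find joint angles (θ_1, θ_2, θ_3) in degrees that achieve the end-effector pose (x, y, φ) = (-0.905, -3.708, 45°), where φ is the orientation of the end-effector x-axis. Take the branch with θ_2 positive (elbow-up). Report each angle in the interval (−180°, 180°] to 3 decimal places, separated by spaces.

wrist centre = target − a_3·(cos φ, sin φ) = (-3.0263, -5.8293)
cos θ_2 = (43.1396−2²−5²)/(2·2·5) = 0.7070; θ_2 = 45.0103° (elbow-up)
β = atan2(-5.8293,-3.0263) = -117.4363°; ψ = atan2(3.5362,5.5349) = 32.5740°
θ_1 = β − ψ = -150.0103°
θ_3 = φ − θ_1 − θ_2 = 149.9999° (wrapped to (-180°,180°])

-150.010 45.010 150.000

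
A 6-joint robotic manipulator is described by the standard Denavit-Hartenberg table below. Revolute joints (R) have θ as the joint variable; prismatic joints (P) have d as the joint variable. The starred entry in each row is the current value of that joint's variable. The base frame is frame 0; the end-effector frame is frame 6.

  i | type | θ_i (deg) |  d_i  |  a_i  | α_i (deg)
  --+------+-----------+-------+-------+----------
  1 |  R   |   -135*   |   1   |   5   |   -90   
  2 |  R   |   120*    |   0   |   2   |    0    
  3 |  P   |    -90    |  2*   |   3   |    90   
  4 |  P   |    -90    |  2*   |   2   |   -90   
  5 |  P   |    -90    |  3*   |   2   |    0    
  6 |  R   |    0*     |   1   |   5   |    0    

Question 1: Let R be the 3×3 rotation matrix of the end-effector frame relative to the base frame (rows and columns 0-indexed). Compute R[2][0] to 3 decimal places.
0.866

End-effector x-axis (col 0 of R) = (-0.3536,-0.3536,0.8660)
R[2][0] = 0.8660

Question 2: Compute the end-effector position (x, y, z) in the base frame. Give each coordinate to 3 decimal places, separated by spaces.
after link 1: o_1 = (-3.5355, -3.5355, 1.0000)
after link 2: o_2 = (-2.8284, -2.8284, -0.7321)
after link 3: o_3 = (-3.2513, -6.0798, -2.2321)
after link 4: o_4 = (-5.3727, -5.3727, -0.5000)
after link 5: o_5 = (-7.9169, -7.9169, -0.2679)
after link 6: o_6 = (-10.2970, -10.2970, 3.5622)

-10.297 -10.297 3.562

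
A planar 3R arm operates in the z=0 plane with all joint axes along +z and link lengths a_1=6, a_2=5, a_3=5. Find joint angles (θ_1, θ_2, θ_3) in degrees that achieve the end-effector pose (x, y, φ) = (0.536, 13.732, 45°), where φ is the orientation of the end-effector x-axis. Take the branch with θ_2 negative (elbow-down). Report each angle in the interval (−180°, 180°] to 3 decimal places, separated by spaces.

wrist centre = target − a_3·(cos φ, sin φ) = (-2.9995, 10.1965)
cos θ_2 = (112.9651−6²−5²)/(2·6·5) = 0.8661; θ_2 = -29.9931° (elbow-down)
β = atan2(10.1965,-2.9995) = 106.3925°; ψ = atan2(-2.4995,10.3304) = -13.6015°
θ_1 = β − ψ = 119.9940°
θ_3 = φ − θ_1 − θ_2 = -45.0009° (wrapped to (-180°,180°])

119.994 -29.993 -45.001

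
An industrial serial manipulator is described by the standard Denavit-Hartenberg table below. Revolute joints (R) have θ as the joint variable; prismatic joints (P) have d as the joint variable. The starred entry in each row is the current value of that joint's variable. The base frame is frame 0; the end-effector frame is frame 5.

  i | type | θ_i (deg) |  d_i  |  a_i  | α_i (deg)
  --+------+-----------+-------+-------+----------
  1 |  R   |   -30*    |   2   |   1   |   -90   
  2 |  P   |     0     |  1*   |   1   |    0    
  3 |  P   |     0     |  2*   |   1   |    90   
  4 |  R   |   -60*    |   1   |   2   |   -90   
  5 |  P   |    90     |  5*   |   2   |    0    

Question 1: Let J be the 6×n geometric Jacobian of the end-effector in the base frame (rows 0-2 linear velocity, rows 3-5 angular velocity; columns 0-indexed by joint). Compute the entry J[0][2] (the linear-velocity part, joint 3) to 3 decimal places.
0.500

prismatic axis z_2 = (0.5000,0.8660,0.0000)
J_v[:, 2] = z_2; J_ω[:, 2] = (0,0,0)
entry J[0][2] = 0.5000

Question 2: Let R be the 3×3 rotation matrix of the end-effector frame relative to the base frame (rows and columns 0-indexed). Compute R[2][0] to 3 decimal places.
-1.000

End-effector x-axis (col 0 of R) = (0.0000,-0.0000,-1.0000)
R[2][0] = -1.0000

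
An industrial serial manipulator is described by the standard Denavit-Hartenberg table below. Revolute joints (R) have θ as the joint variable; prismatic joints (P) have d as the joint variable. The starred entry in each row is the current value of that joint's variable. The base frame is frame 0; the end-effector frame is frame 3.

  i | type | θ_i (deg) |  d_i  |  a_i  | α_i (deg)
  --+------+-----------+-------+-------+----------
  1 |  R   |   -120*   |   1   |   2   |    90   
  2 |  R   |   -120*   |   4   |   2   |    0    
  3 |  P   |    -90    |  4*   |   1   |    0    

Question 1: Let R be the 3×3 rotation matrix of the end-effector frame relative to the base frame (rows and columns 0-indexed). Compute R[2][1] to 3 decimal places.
End-effector y-axis (col 1 of R) = (0.2500,0.4330,-0.8660)
R[2][1] = -0.8660

-0.866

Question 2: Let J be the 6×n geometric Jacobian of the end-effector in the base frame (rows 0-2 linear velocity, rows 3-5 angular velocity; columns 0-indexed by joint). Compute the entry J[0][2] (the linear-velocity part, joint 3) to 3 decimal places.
prismatic axis z_2 = (-0.8660,0.5000,0.0000)
J_v[:, 2] = z_2; J_ω[:, 2] = (0,0,0)
entry J[0][2] = -0.8660

-0.866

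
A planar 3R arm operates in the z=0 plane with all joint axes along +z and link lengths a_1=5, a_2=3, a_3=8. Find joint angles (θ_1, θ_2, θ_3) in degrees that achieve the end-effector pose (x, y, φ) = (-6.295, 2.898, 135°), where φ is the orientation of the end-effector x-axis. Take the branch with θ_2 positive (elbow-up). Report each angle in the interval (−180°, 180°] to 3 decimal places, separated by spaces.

wrist centre = target − a_3·(cos φ, sin φ) = (-0.6381, -2.7589)
cos θ_2 = (8.0185−5²−3²)/(2·5·3) = -0.8660; θ_2 = 150.0028° (elbow-up)
β = atan2(-2.7589,-0.6381) = -103.0239°; ψ = atan2(1.4999,2.4019) = 31.9834°
θ_1 = β − ψ = -135.0073°
θ_3 = φ − θ_1 − θ_2 = 120.0045° (wrapped to (-180°,180°])

-135.007 150.003 120.005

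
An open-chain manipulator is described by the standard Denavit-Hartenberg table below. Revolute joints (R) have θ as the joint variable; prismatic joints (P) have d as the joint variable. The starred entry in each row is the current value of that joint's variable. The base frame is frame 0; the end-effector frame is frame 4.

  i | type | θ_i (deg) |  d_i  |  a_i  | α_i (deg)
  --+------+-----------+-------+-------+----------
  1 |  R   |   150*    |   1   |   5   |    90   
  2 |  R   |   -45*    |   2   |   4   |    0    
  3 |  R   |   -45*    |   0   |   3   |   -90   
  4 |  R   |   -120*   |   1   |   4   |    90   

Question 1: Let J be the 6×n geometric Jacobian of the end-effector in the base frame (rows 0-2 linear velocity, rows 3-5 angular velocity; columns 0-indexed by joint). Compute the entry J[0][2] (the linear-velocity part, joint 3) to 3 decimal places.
-0.866

axis z_2 = (0.5000,0.8660,0.0000); lever o_n−o_2 = (0.8660,3.5000,-1.0000)
cross product → J_v[:, 2] = (-0.8660,0.5000,1.0000)
J_ω[:, 2] = z_2
entry J[0][2] = -0.8660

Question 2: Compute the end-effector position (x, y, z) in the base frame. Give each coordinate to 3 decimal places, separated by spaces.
-4.914 9.146 -2.828

after link 1: o_1 = (-4.3301, 2.5000, 1.0000)
after link 2: o_2 = (-5.7796, 5.6463, -1.8284)
after link 3: o_3 = (-5.7796, 5.6463, -4.8284)
after link 4: o_4 = (-4.9136, 9.1463, -2.8284)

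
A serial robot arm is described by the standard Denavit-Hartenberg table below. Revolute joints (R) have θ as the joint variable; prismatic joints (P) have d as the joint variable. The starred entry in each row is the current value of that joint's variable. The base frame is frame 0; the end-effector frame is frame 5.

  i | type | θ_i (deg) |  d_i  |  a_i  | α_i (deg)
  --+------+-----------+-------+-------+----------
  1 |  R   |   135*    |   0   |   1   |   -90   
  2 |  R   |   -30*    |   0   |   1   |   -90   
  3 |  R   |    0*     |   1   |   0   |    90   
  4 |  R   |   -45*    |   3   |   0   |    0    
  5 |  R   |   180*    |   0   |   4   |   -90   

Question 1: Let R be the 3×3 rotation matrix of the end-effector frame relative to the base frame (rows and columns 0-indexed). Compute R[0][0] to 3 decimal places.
End-effector x-axis (col 0 of R) = (0.1830,-0.1830,-0.9659)
R[0][0] = 0.1830

0.183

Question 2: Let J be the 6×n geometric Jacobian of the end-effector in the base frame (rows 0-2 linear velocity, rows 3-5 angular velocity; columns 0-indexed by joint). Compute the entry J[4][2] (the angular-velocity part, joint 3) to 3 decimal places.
0.354

axis z_2 = (-0.3536,0.3536,-0.8660); lever o_n−o_2 = (-1.7428,-2.4998,-4.7297)
cross product → J_v[:, 2] = (-3.8371,-0.1629,1.5000)
J_ω[:, 2] = z_2
entry J[4][2] = 0.3536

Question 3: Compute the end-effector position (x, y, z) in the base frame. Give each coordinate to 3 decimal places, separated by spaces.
-3.062 -1.180 -4.230

after link 1: o_1 = (-0.7071, 0.7071, 0.0000)
after link 2: o_2 = (-1.3195, 1.3195, 0.5000)
after link 3: o_3 = (-1.6730, 1.6730, -0.3660)
after link 4: o_4 = (-3.7944, -0.4483, -0.3660)
after link 5: o_5 = (-3.0623, -1.1803, -4.2297)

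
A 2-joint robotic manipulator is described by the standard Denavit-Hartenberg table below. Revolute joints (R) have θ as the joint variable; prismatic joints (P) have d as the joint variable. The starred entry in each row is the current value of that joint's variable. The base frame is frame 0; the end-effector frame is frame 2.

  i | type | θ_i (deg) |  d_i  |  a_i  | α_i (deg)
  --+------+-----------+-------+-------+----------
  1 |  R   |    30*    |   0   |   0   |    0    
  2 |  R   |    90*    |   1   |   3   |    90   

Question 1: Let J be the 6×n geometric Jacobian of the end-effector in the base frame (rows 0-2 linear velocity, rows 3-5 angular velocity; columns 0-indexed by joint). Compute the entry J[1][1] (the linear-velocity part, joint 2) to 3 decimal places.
axis z_1 = (0.0000,0.0000,1.0000); lever o_n−o_1 = (-1.5000,2.5981,1.0000)
cross product → J_v[:, 1] = (-2.5981,-1.5000,0.0000)
J_ω[:, 1] = z_1
entry J[1][1] = -1.5000

-1.500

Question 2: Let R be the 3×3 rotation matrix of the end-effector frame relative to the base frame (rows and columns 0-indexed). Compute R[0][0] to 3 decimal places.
-0.500

End-effector x-axis (col 0 of R) = (-0.5000,0.8660,0.0000)
R[0][0] = -0.5000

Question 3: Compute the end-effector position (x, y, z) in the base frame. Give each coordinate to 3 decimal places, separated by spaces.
-1.500 2.598 1.000

after link 1: o_1 = (0.0000, 0.0000, 0.0000)
after link 2: o_2 = (-1.5000, 2.5981, 1.0000)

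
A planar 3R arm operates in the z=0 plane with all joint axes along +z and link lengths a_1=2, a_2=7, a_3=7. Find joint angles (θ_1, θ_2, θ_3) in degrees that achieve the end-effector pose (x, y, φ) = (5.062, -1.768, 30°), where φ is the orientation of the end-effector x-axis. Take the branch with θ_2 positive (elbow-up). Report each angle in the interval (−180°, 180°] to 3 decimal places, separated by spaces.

120.003 149.996 120.001

wrist centre = target − a_3·(cos φ, sin φ) = (-1.0002, -5.2680)
cos θ_2 = (28.7522−2²−7²)/(2·2·7) = -0.8660; θ_2 = 149.9964° (elbow-up)
β = atan2(-5.2680,-1.0002) = -100.7502°; ψ = atan2(3.5004,-4.0620) = 139.2469°
θ_1 = β − ψ = -239.9971°
θ_3 = φ − θ_1 − θ_2 = 120.0007° (wrapped to (-180°,180°])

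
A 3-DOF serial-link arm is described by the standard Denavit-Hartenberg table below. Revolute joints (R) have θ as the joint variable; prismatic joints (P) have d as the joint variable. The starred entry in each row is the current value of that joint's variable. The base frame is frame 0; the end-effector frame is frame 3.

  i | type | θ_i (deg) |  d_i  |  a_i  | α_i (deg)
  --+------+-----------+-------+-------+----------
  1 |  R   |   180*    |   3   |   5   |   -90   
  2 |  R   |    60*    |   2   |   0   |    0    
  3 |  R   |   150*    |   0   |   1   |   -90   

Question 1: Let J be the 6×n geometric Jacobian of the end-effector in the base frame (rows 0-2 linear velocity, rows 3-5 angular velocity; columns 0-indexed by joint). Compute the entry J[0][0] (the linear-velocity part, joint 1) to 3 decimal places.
axis z_0 = ẑ; lever o_n−o_0 = (-4.1340,-2.0000,3.5000)
cross product → J_v[:, 0] = (2.0000,-4.1340,0.0000)
J_ω[:, 0] = z_0
entry J[0][0] = 2.0000

2.000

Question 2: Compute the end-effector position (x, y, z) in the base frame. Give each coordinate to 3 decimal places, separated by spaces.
-4.134 -2.000 3.500

after link 1: o_1 = (-5.0000, 0.0000, 3.0000)
after link 2: o_2 = (-5.0000, -2.0000, 3.0000)
after link 3: o_3 = (-4.1340, -2.0000, 3.5000)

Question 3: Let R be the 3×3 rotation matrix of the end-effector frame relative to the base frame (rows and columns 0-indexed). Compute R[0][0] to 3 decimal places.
End-effector x-axis (col 0 of R) = (0.8660,-0.0000,0.5000)
R[0][0] = 0.8660

0.866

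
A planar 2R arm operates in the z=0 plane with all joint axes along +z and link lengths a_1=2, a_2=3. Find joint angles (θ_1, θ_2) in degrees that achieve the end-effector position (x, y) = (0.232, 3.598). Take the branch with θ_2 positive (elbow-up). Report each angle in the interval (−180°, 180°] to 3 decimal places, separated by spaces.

cos θ_2 = (12.9994−2²−3²)/(2·2·3) = -0.0000; θ_2 = 90.0027° (elbow-up)
β = atan2(3.5980,0.2320) = 86.3107°; ψ = atan2(3.0000,1.9999) = 56.3118°
θ_1 = β − ψ = 29.9988°

29.999 90.003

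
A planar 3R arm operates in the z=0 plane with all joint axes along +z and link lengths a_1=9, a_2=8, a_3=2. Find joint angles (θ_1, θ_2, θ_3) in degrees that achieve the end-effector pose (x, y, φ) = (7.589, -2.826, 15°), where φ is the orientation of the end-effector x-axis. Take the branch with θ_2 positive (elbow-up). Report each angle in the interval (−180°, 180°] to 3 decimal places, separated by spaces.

-90.001 134.996 -29.995

wrist centre = target − a_3·(cos φ, sin φ) = (5.6571, -3.3436)
cos θ_2 = (43.1832−9²−8²)/(2·9·8) = -0.7071; θ_2 = 134.9963° (elbow-up)
β = atan2(-3.3436,5.6571) = -30.5851°; ψ = atan2(5.6572,3.3435) = 59.4162°
θ_1 = β − ψ = -90.0013°
θ_3 = φ − θ_1 − θ_2 = -29.9950° (wrapped to (-180°,180°])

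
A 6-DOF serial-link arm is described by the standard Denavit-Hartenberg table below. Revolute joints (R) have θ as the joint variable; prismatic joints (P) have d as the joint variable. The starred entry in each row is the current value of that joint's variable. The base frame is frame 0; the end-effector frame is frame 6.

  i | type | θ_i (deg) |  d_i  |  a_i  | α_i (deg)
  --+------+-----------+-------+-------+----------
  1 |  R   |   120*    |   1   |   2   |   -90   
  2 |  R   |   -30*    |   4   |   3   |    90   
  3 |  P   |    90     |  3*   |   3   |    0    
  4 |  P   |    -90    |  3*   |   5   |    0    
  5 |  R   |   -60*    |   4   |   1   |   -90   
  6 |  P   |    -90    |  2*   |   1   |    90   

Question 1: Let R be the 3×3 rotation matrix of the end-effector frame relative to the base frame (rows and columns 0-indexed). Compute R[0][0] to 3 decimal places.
0.250

End-effector x-axis (col 0 of R) = (0.2500,-0.4330,0.8660)
R[0][0] = 0.2500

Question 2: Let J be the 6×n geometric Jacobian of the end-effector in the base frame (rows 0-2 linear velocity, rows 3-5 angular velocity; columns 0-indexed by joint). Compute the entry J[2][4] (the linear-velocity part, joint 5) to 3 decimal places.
axis z_4 = (0.2500,-0.4330,0.8660); lever o_n−o_4 = (0.1675,-0.5580,5.4462)
cross product → J_v[:, 4] = (-1.8750,-1.2165,-0.0670)
J_ω[:, 4] = z_4
entry J[2][4] = -0.0670

-0.067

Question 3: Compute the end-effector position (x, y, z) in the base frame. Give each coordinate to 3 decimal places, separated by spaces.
-8.859 1.076 15.642

after link 1: o_1 = (-1.0000, 1.7321, 1.0000)
after link 2: o_2 = (-5.7631, 1.9821, 2.5000)
after link 3: o_3 = (-7.6112, -0.8170, 5.0981)
after link 4: o_4 = (-9.0263, 1.6340, 10.1962)
after link 5: o_5 = (-7.4928, 0.7099, 13.9103)
after link 6: o_6 = (-8.8588, 1.0760, 15.6423)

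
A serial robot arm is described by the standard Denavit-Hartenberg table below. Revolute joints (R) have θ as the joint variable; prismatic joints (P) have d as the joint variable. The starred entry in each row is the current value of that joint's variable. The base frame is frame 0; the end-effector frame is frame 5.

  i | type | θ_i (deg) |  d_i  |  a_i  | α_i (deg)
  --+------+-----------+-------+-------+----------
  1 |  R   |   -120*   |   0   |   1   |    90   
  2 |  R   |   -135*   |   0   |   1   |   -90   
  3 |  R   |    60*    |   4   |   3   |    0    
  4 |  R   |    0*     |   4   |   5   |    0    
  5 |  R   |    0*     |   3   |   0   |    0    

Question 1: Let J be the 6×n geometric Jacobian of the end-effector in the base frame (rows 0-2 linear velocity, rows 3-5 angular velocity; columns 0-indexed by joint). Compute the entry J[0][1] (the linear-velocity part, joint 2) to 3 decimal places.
axis z_1 = (-0.8660,0.5000,0.0000); lever o_n−o_1 = (3.8787,-7.1383,-11.3137)
cross product → J_v[:, 1] = (-5.6569,-9.7980,4.2426)
J_ω[:, 1] = z_1
entry J[0][1] = -5.6569

-5.657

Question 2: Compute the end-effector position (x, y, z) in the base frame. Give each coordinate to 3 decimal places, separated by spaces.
3.379 -8.004 -11.314

after link 1: o_1 = (-0.5000, -0.8660, 0.0000)
after link 2: o_2 = (-0.1464, -0.2537, -0.7071)
after link 3: o_3 = (1.2197, -3.0836, -4.5962)
after link 4: o_4 = (4.4393, -6.1672, -9.1924)
after link 5: o_5 = (3.3787, -8.0044, -11.3137)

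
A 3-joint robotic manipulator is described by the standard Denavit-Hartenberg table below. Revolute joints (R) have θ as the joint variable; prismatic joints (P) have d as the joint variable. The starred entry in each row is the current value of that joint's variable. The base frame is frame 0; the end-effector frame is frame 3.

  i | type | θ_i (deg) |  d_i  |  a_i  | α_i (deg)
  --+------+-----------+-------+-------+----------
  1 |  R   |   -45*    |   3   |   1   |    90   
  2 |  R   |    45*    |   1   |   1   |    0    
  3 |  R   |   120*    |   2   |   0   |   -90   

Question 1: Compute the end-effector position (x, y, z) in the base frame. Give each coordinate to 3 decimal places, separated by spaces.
-0.914 -3.328 3.707

after link 1: o_1 = (0.7071, -0.7071, 3.0000)
after link 2: o_2 = (0.5000, -1.9142, 3.7071)
after link 3: o_3 = (-0.9142, -3.3284, 3.7071)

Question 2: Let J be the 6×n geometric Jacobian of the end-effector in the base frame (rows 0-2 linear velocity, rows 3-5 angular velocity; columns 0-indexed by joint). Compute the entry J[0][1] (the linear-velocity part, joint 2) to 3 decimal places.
axis z_1 = (-0.7071,-0.7071,0.0000); lever o_n−o_1 = (-1.6213,-2.6213,0.7071)
cross product → J_v[:, 1] = (-0.5000,0.5000,0.7071)
J_ω[:, 1] = z_1
entry J[0][1] = -0.5000

-0.500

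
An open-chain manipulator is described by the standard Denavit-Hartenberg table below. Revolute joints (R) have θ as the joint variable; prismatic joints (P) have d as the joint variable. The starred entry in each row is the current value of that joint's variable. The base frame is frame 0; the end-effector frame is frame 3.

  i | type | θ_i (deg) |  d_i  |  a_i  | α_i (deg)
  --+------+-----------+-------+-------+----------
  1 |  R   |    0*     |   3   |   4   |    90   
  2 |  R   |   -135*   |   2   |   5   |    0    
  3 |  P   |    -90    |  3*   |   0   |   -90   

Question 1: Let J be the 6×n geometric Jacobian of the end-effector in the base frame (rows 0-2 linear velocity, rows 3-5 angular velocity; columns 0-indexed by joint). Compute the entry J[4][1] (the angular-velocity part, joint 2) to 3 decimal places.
axis z_1 = (0.0000,-1.0000,0.0000); lever o_n−o_1 = (-3.5355,-5.0000,-3.5355)
cross product → J_v[:, 1] = (3.5355,-0.0000,-3.5355)
J_ω[:, 1] = z_1
entry J[4][1] = -1.0000

-1.000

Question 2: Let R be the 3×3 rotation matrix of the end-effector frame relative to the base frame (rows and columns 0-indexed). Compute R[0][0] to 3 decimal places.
End-effector x-axis (col 0 of R) = (-0.7071,0.0000,0.7071)
R[0][0] = -0.7071

-0.707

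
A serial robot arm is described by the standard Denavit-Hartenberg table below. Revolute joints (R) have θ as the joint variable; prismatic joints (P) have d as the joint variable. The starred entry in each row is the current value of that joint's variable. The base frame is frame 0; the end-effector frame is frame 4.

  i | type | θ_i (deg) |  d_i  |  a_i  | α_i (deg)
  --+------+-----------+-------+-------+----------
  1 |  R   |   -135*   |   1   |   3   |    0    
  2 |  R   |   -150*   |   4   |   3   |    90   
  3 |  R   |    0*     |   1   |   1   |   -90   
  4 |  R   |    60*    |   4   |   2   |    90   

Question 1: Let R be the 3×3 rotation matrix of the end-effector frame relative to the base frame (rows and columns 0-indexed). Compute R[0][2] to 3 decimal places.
0.707

End-effector z-axis (col 2 of R) = (0.7071,0.7071,0.0000)
R[0][2] = 0.7071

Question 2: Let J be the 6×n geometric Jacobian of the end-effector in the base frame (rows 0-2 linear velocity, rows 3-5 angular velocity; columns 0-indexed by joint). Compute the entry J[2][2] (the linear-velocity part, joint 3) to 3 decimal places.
2.000

axis z_2 = (0.9659,-0.2588,0.0000); lever o_n−o_2 = (-0.1895,2.1213,4.0000)
cross product → J_v[:, 2] = (-1.0353,-3.8637,2.0000)
J_ω[:, 2] = z_2
entry J[2][2] = 2.0000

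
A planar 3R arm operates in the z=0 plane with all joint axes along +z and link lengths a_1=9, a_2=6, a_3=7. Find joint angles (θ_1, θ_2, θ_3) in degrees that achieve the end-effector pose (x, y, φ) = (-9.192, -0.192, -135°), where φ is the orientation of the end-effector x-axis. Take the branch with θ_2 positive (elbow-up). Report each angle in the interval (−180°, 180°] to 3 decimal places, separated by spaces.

89.995 135.000 0.005

wrist centre = target − a_3·(cos φ, sin φ) = (-4.2423, 4.7577)
cos θ_2 = (40.6329−9²−6²)/(2·9·6) = -0.7071; θ_2 = 134.9997° (elbow-up)
β = atan2(4.7577,-4.2423) = 131.7218°; ψ = atan2(4.2427,4.7574) = 41.7268°
θ_1 = β − ψ = 89.9951°
θ_3 = φ − θ_1 − θ_2 = 0.0052° (wrapped to (-180°,180°])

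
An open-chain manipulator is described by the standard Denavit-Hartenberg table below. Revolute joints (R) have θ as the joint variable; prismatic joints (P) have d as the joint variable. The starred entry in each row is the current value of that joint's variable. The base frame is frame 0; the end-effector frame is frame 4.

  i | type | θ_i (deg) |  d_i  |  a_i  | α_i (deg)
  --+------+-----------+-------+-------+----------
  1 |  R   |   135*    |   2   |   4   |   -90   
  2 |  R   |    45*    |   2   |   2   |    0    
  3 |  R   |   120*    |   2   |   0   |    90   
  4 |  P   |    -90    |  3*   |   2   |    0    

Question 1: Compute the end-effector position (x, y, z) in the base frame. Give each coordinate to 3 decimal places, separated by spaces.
after link 1: o_1 = (-2.8284, 2.8284, 2.0000)
after link 2: o_2 = (-5.2426, 2.4142, 0.5858)
after link 3: o_3 = (-6.6569, 1.0000, 0.5858)
after link 4: o_4 = (-5.7917, 2.9633, -2.3120)

-5.792 2.963 -2.312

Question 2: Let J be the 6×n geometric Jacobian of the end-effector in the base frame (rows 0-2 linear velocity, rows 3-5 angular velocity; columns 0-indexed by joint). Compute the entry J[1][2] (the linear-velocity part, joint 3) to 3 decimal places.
-2.049

axis z_2 = (-0.7071,-0.7071,0.0000); lever o_n−o_2 = (-0.5490,0.5490,-2.8978)
cross product → J_v[:, 2] = (2.0490,-2.0490,-0.7765)
J_ω[:, 2] = z_2
entry J[1][2] = -2.0490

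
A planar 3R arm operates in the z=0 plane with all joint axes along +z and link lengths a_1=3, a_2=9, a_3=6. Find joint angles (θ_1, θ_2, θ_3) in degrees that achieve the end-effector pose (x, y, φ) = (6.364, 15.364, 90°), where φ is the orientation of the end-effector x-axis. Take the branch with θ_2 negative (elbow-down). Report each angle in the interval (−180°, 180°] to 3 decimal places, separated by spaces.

89.999 -44.998 45.000

wrist centre = target − a_3·(cos φ, sin φ) = (6.3640, 9.3640)
cos θ_2 = (128.1850−3²−9²)/(2·3·9) = 0.7071; θ_2 = -44.9982° (elbow-down)
β = atan2(9.3640,6.3640) = 55.7990°; ψ = atan2(-6.3638,9.3642) = -34.1995°
θ_1 = β − ψ = 89.9985°
θ_3 = φ − θ_1 − θ_2 = 44.9996° (wrapped to (-180°,180°])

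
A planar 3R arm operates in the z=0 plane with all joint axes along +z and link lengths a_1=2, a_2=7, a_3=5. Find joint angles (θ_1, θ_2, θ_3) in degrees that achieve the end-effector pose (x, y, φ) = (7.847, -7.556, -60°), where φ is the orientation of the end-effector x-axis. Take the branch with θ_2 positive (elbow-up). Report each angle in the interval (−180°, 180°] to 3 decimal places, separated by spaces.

wrist centre = target − a_3·(cos φ, sin φ) = (5.3470, -3.2259)
cos θ_2 = (38.9967−2²−7²)/(2·2·7) = -0.5001; θ_2 = 120.0079° (elbow-up)
β = atan2(-3.2259,5.3470) = -31.1028°; ψ = atan2(6.0617,-1.5008) = 103.9064°
θ_1 = β − ψ = -135.0092°
θ_3 = φ − θ_1 − θ_2 = -44.9987° (wrapped to (-180°,180°])

-135.009 120.008 -44.999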